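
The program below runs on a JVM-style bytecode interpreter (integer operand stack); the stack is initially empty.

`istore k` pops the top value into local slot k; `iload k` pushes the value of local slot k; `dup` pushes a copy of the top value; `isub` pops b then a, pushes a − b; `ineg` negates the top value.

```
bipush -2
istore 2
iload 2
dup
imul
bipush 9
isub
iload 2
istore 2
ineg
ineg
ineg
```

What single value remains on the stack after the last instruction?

5

bipush -2 -> -2
istore 2  -> (empty)
iload 2   -> -2
dup       -> -2 -2
imul      -> 4
bipush 9  -> 4 9
isub      -> -5
iload 2   -> -5 -2
istore 2  -> -5
ineg      -> 5
ineg      -> -5
ineg      -> 5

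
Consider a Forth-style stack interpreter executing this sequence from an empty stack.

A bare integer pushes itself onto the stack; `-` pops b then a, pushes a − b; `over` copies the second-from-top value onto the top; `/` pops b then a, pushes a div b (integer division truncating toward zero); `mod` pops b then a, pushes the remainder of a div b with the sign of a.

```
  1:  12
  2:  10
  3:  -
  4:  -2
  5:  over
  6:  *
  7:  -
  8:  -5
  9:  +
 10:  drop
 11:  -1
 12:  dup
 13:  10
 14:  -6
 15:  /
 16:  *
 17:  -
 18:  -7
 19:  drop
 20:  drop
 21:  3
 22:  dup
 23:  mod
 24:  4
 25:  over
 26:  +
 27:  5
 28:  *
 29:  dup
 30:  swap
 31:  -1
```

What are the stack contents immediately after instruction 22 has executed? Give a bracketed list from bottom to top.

[3, 3]

12   : 12
10   : 12 10
-    : 2
-2   : 2 -2
over : 2 -2 2
*    : 2 -4
-    : 6
-5   : 6 -5
+    : 1
drop : (empty)
-1   : -1
dup  : -1 -1
10   : -1 -1 10
-6   : -1 -1 10 -6
/    : -1 -1 -1
*    : -1 1
-    : -2
-7   : -2 -7
drop : -2
drop : (empty)
3    : 3
dup  : 3 3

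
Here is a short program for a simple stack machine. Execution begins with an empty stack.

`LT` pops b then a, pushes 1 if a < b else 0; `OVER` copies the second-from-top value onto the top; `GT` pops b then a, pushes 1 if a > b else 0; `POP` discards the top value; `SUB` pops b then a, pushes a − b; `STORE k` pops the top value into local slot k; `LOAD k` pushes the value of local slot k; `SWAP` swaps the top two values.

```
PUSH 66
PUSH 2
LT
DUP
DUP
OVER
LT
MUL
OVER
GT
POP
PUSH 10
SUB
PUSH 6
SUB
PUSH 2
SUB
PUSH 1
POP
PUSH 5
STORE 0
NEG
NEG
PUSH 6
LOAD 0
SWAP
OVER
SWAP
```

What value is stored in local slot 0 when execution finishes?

PUSH 66 → 66
PUSH 2  → 66 2
LT      → 0
DUP     → 0 0
DUP     → 0 0 0
OVER    → 0 0 0 0
LT      → 0 0 0
MUL     → 0 0
OVER    → 0 0 0
GT      → 0 0
POP     → 0
PUSH 10 → 0 10
SUB     → -10
PUSH 6  → -10 6
SUB     → -16
PUSH 2  → -16 2
SUB     → -18
PUSH 1  → -18 1
POP     → -18
PUSH 5  → -18 5
STORE 0 → -18
NEG     → 18
NEG     → -18
PUSH 6  → -18 6
LOAD 0  → -18 6 5
SWAP    → -18 5 6
OVER    → -18 5 6 5
SWAP    → -18 5 5 6

5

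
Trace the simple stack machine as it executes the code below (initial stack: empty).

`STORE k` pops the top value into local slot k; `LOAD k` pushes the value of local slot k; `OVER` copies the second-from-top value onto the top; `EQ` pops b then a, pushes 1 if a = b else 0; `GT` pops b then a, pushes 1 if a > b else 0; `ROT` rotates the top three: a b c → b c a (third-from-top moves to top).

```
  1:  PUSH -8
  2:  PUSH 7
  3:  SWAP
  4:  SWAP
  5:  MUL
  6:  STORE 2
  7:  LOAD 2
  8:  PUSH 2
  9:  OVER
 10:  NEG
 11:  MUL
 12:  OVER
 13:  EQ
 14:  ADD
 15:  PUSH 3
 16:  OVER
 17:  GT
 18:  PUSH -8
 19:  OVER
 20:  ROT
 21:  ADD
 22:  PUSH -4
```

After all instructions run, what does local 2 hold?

PUSH -8 → -8
PUSH 7  → -8 7
SWAP    → 7 -8
SWAP    → -8 7
MUL     → -56
STORE 2 → (empty)
LOAD 2  → -56
PUSH 2  → -56 2
OVER    → -56 2 -56
NEG     → -56 2 56
MUL     → -56 112
OVER    → -56 112 -56
EQ      → -56 0
ADD     → -56
PUSH 3  → -56 3
OVER    → -56 3 -56
GT      → -56 1
PUSH -8 → -56 1 -8
OVER    → -56 1 -8 1
ROT     → -56 -8 1 1
ADD     → -56 -8 2
PUSH -4 → -56 -8 2 -4

-56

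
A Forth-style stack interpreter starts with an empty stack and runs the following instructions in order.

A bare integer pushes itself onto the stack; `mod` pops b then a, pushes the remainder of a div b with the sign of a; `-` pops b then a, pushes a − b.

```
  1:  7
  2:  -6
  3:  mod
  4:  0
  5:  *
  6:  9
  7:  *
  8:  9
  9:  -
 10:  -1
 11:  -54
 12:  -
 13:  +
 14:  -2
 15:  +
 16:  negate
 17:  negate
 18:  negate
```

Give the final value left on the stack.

7      : 7
-6     : 7 -6
mod    : 1
0      : 1 0
*      : 0
9      : 0 9
*      : 0
9      : 0 9
-      : -9
-1     : -9 -1
-54    : -9 -1 -54
-      : -9 53
+      : 44
-2     : 44 -2
+      : 42
negate : -42
negate : 42
negate : -42

-42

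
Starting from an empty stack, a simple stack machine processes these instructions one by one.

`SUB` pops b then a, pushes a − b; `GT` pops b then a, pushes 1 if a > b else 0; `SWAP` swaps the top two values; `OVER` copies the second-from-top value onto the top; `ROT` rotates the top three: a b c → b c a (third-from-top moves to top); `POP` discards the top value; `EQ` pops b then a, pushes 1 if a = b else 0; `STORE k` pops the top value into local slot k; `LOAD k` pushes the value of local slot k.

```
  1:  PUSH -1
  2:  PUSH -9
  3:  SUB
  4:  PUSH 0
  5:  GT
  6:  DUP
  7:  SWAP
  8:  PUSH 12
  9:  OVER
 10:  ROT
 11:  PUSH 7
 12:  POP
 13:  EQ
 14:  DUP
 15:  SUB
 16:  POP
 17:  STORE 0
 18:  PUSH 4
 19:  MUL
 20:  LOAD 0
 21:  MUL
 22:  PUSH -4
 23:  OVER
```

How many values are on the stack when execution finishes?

PUSH -1  -1
PUSH -9  -1 -9
SUB      8
PUSH 0   8 0
GT       1
DUP      1 1
SWAP     1 1
PUSH 12  1 1 12
OVER     1 1 12 1
ROT      1 12 1 1
PUSH 7   1 12 1 1 7
POP      1 12 1 1
EQ       1 12 1
DUP      1 12 1 1
SUB      1 12 0
POP      1 12
STORE 0  1
PUSH 4   1 4
MUL      4
LOAD 0   4 12
MUL      48
PUSH -4  48 -4
OVER     48 -4 48

3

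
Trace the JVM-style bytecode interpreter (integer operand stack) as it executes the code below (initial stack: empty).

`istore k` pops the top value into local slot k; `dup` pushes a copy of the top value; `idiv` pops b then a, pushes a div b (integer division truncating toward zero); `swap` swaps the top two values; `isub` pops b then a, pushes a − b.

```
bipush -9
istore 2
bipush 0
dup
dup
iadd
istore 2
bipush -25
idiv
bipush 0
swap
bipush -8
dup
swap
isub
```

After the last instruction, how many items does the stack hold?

3

bipush -9  : [-9]
istore 2   : []
bipush 0   : [0]
dup        : [0, 0]
dup        : [0, 0, 0]
iadd       : [0, 0]
istore 2   : [0]
bipush -25 : [0, -25]
idiv       : [0]
bipush 0   : [0, 0]
swap       : [0, 0]
bipush -8  : [0, 0, -8]
dup        : [0, 0, -8, -8]
swap       : [0, 0, -8, -8]
isub       : [0, 0, 0]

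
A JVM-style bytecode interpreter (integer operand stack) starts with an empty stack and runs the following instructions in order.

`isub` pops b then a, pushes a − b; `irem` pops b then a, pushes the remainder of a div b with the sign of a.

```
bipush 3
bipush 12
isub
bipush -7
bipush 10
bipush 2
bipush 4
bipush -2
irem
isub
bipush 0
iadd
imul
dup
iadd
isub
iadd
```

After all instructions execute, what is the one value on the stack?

bipush 3  → 3
bipush 12 → 3 12
isub      → -9
bipush -7 → -9 -7
bipush 10 → -9 -7 10
bipush 2  → -9 -7 10 2
bipush 4  → -9 -7 10 2 4
bipush -2 → -9 -7 10 2 4 -2
irem      → -9 -7 10 2 0
isub      → -9 -7 10 2
bipush 0  → -9 -7 10 2 0
iadd      → -9 -7 10 2
imul      → -9 -7 20
dup       → -9 -7 20 20
iadd      → -9 -7 40
isub      → -9 -47
iadd      → -56

-56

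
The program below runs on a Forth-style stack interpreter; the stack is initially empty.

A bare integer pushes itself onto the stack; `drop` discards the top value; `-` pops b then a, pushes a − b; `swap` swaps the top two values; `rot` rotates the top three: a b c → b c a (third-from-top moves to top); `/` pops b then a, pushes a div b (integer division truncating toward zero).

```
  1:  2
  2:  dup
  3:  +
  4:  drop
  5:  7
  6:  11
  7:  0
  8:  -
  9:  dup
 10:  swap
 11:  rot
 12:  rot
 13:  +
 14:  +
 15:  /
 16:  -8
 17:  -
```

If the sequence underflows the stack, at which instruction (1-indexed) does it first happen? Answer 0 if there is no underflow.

15

2     2
dup   2 2
+     4
drop  (empty)
7     7
11    7 11
0     7 11 0
-     7 11
dup   7 11 11
swap  7 11 11
rot   11 11 7
rot   11 7 11
+     11 18
+     29
/  — needs 2 operands, stack has 1 → underflow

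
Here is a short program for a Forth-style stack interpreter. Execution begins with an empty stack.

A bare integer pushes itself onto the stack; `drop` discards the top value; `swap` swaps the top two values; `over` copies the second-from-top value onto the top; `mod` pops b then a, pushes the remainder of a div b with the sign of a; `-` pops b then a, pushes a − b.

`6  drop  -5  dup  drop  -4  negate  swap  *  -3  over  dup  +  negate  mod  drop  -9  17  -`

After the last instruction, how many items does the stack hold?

2

6      → 6
drop   → (empty)
-5     → -5
dup    → -5 -5
drop   → -5
-4     → -5 -4
negate → -5 4
swap   → 4 -5
*      → -20
-3     → -20 -3
over   → -20 -3 -20
dup    → -20 -3 -20 -20
+      → -20 -3 -40
negate → -20 -3 40
mod    → -20 -3
drop   → -20
-9     → -20 -9
17     → -20 -9 17
-      → -20 -26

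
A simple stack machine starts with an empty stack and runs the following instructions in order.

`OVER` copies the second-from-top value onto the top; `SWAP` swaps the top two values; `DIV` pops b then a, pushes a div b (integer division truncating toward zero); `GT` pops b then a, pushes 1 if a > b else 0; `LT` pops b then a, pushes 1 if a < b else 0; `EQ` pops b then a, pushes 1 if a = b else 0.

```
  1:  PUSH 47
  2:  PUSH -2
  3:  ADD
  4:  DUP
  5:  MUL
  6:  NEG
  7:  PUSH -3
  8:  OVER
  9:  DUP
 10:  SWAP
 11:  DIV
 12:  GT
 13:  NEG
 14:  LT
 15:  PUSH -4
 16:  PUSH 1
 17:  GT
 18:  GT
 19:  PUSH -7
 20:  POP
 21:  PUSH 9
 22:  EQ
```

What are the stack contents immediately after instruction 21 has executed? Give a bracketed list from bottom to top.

PUSH 47 : 47
PUSH -2 : 47 -2
ADD     : 45
DUP     : 45 45
MUL     : 2025
NEG     : -2025
PUSH -3 : -2025 -3
OVER    : -2025 -3 -2025
DUP     : -2025 -3 -2025 -2025
SWAP    : -2025 -3 -2025 -2025
DIV     : -2025 -3 1
GT      : -2025 0
NEG     : -2025 0
LT      : 1
PUSH -4 : 1 -4
PUSH 1  : 1 -4 1
GT      : 1 0
GT      : 1
PUSH -7 : 1 -7
POP     : 1
PUSH 9  : 1 9

[1, 9]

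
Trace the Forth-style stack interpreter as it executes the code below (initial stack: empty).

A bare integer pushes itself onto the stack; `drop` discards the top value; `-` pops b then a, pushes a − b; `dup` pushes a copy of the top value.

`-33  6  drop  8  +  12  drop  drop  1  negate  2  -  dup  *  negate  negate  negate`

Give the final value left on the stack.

-33    -> [-33]
6      -> [-33, 6]
drop   -> [-33]
8      -> [-33, 8]
+      -> [-25]
12     -> [-25, 12]
drop   -> [-25]
drop   -> []
1      -> [1]
negate -> [-1]
2      -> [-1, 2]
-      -> [-3]
dup    -> [-3, -3]
*      -> [9]
negate -> [-9]
negate -> [9]
negate -> [-9]

-9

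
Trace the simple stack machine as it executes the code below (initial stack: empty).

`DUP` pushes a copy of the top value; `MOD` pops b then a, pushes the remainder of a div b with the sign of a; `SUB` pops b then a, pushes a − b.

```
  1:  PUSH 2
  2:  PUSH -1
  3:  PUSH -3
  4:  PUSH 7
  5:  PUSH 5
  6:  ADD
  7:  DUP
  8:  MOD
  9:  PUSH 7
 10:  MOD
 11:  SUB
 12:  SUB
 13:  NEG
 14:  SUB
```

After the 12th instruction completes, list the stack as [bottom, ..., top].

[2, 2]

PUSH 2  -> [2]
PUSH -1 -> [2, -1]
PUSH -3 -> [2, -1, -3]
PUSH 7  -> [2, -1, -3, 7]
PUSH 5  -> [2, -1, -3, 7, 5]
ADD     -> [2, -1, -3, 12]
DUP     -> [2, -1, -3, 12, 12]
MOD     -> [2, -1, -3, 0]
PUSH 7  -> [2, -1, -3, 0, 7]
MOD     -> [2, -1, -3, 0]
SUB     -> [2, -1, -3]
SUB     -> [2, 2]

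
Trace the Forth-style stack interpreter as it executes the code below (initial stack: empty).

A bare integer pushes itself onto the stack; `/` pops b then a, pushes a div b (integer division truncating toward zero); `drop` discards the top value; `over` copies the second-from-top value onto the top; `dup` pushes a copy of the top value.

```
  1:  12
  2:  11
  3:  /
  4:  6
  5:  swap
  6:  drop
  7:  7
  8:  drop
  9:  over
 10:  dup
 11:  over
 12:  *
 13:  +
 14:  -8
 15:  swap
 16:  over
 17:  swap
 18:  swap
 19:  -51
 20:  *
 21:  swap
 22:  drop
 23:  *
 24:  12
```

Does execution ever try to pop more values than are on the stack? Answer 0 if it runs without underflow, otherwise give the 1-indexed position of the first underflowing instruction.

12   → [12]
11   → [12, 11]
/    → [1]
6    → [1, 6]
swap → [6, 1]
drop → [6]
7    → [6, 7]
drop → [6]
over  — needs 2 operands, stack has 1 → underflow

9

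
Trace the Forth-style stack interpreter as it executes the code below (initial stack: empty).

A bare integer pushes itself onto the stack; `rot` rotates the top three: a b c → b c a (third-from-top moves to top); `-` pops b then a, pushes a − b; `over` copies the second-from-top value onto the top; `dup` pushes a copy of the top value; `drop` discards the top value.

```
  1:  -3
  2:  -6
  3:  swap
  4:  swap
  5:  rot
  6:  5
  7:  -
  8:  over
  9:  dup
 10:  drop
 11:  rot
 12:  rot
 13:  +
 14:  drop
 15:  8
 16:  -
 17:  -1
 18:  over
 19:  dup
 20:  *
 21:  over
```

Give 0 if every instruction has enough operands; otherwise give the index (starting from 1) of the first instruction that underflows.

5

-3    [-3]
-6    [-3, -6]
swap  [-6, -3]
swap  [-3, -6]
rot  — needs 3 operands, stack has 2 → underflow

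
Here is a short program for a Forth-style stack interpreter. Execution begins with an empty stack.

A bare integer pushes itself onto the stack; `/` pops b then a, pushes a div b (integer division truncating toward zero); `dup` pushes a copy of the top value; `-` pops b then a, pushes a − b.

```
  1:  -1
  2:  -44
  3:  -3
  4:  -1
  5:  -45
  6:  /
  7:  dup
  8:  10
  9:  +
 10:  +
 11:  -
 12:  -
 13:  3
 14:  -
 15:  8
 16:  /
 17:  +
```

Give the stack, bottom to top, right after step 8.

[-1, -44, -3, 0, 0, 10]

-1  : [-1]
-44 : [-1, -44]
-3  : [-1, -44, -3]
-1  : [-1, -44, -3, -1]
-45 : [-1, -44, -3, -1, -45]
/   : [-1, -44, -3, 0]
dup : [-1, -44, -3, 0, 0]
10  : [-1, -44, -3, 0, 0, 10]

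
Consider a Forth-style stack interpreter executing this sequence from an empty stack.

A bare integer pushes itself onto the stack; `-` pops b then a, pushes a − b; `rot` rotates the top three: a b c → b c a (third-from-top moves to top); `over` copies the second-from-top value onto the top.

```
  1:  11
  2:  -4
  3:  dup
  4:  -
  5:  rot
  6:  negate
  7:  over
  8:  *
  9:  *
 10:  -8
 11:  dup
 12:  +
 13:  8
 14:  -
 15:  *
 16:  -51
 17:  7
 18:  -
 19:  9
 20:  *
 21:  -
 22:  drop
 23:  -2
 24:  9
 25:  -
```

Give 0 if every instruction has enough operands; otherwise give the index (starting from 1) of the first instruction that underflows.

5

11  : [11]
-4  : [11, -4]
dup : [11, -4, -4]
-   : [11, 0]
rot  — needs 3 operands, stack has 2 → underflow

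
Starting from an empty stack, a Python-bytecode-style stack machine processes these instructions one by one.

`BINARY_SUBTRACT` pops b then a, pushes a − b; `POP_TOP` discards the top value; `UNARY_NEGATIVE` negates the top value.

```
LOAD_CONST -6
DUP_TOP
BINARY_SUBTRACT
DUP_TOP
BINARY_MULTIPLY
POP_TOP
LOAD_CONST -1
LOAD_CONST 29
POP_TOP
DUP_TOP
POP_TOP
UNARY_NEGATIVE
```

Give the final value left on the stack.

LOAD_CONST -6   → -6
DUP_TOP         → -6 -6
BINARY_SUBTRACT → 0
DUP_TOP         → 0 0
BINARY_MULTIPLY → 0
POP_TOP         → (empty)
LOAD_CONST -1   → -1
LOAD_CONST 29   → -1 29
POP_TOP         → -1
DUP_TOP         → -1 -1
POP_TOP         → -1
UNARY_NEGATIVE  → 1

1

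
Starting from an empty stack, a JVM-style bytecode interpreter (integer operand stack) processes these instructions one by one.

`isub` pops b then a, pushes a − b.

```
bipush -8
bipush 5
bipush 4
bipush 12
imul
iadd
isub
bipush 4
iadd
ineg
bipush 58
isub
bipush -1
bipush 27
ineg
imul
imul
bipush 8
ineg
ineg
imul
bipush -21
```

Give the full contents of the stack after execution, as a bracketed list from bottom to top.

bipush -8  -> -8
bipush 5   -> -8 5
bipush 4   -> -8 5 4
bipush 12  -> -8 5 4 12
imul       -> -8 5 48
iadd       -> -8 53
isub       -> -61
bipush 4   -> -61 4
iadd       -> -57
ineg       -> 57
bipush 58  -> 57 58
isub       -> -1
bipush -1  -> -1 -1
bipush 27  -> -1 -1 27
ineg       -> -1 -1 -27
imul       -> -1 27
imul       -> -27
bipush 8   -> -27 8
ineg       -> -27 -8
ineg       -> -27 8
imul       -> -216
bipush -21 -> -216 -21

[-216, -21]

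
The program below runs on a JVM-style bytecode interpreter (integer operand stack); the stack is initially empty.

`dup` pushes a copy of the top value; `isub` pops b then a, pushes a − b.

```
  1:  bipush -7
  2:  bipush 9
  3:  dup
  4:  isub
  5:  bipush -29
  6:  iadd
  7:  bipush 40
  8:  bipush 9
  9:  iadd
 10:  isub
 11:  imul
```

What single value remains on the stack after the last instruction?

bipush -7  -> -7
bipush 9   -> -7 9
dup        -> -7 9 9
isub       -> -7 0
bipush -29 -> -7 0 -29
iadd       -> -7 -29
bipush 40  -> -7 -29 40
bipush 9   -> -7 -29 40 9
iadd       -> -7 -29 49
isub       -> -7 -78
imul       -> 546

546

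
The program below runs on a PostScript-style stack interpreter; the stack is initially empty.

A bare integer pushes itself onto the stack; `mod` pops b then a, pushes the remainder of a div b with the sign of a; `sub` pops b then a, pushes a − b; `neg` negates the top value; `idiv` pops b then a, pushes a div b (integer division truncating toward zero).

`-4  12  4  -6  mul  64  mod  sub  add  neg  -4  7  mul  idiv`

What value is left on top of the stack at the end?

1

-4   → [-4]
12   → [-4, 12]
4    → [-4, 12, 4]
-6   → [-4, 12, 4, -6]
mul  → [-4, 12, -24]
64   → [-4, 12, -24, 64]
mod  → [-4, 12, -24]
sub  → [-4, 36]
add  → [32]
neg  → [-32]
-4   → [-32, -4]
7    → [-32, -4, 7]
mul  → [-32, -28]
idiv → [1]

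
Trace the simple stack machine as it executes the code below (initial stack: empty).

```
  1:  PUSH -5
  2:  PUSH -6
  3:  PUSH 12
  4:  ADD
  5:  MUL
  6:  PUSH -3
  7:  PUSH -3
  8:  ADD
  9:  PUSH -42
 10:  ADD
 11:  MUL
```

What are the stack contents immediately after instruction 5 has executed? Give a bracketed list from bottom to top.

PUSH -5 → [-5]
PUSH -6 → [-5, -6]
PUSH 12 → [-5, -6, 12]
ADD     → [-5, 6]
MUL     → [-30]

[-30]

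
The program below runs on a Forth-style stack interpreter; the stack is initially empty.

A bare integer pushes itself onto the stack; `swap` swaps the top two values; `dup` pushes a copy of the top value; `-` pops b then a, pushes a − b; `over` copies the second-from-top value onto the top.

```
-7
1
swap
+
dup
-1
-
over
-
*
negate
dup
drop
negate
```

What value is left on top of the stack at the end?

-7     : -7
1      : -7 1
swap   : 1 -7
+      : -6
dup    : -6 -6
-1     : -6 -6 -1
-      : -6 -5
over   : -6 -5 -6
-      : -6 1
*      : -6
negate : 6
dup    : 6 6
drop   : 6
negate : -6

-6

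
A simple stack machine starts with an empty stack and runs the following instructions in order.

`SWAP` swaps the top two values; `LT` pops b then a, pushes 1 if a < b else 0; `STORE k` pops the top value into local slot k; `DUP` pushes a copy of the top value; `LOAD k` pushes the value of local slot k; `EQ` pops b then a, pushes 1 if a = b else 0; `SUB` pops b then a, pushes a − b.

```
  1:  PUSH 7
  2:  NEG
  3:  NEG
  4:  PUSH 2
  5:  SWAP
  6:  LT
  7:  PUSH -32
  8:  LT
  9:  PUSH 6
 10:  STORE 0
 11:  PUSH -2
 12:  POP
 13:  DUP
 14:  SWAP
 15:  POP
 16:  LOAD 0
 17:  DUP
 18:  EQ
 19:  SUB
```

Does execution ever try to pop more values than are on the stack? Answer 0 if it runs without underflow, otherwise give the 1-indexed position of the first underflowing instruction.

0

PUSH 7   → 7
NEG      → -7
NEG      → 7
PUSH 2   → 7 2
SWAP     → 2 7
LT       → 1
PUSH -32 → 1 -32
LT       → 0
PUSH 6   → 0 6
STORE 0  → 0
PUSH -2  → 0 -2
POP      → 0
DUP      → 0 0
SWAP     → 0 0
POP      → 0
LOAD 0   → 0 6
DUP      → 0 6 6
EQ       → 0 1
SUB      → -1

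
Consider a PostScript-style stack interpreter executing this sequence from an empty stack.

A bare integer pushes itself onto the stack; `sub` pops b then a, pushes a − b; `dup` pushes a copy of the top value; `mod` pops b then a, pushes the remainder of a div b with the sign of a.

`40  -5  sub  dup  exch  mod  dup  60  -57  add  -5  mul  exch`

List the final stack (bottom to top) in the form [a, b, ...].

40    [40]
-5    [40, -5]
sub   [45]
dup   [45, 45]
exch  [45, 45]
mod   [0]
dup   [0, 0]
60    [0, 0, 60]
-57   [0, 0, 60, -57]
add   [0, 0, 3]
-5    [0, 0, 3, -5]
mul   [0, 0, -15]
exch  [0, -15, 0]

[0, -15, 0]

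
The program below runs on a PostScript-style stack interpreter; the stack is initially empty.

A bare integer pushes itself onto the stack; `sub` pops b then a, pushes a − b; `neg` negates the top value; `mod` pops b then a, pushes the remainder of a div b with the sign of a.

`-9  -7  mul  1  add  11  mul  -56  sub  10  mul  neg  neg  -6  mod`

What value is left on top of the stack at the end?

-9  -> [-9]
-7  -> [-9, -7]
mul -> [63]
1   -> [63, 1]
add -> [64]
11  -> [64, 11]
mul -> [704]
-56 -> [704, -56]
sub -> [760]
10  -> [760, 10]
mul -> [7600]
neg -> [-7600]
neg -> [7600]
-6  -> [7600, -6]
mod -> [4]

4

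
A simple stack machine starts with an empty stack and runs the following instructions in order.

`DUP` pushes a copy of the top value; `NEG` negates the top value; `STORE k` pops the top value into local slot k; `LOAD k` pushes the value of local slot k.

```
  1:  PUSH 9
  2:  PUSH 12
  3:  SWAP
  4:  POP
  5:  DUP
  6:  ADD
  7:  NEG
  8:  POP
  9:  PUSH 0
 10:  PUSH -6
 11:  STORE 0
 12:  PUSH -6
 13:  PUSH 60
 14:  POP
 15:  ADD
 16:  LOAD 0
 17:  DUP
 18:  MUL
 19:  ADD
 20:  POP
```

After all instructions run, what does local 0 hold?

-6

PUSH 9   [9]
PUSH 12  [9, 12]
SWAP     [12, 9]
POP      [12]
DUP      [12, 12]
ADD      [24]
NEG      [-24]
POP      []
PUSH 0   [0]
PUSH -6  [0, -6]
STORE 0  [0]
PUSH -6  [0, -6]
PUSH 60  [0, -6, 60]
POP      [0, -6]
ADD      [-6]
LOAD 0   [-6, -6]
DUP      [-6, -6, -6]
MUL      [-6, 36]
ADD      [30]
POP      []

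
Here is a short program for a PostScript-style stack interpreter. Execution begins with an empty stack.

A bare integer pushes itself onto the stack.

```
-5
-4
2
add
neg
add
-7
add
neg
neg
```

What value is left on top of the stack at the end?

-5  : -5
-4  : -5 -4
2   : -5 -4 2
add : -5 -2
neg : -5 2
add : -3
-7  : -3 -7
add : -10
neg : 10
neg : -10

-10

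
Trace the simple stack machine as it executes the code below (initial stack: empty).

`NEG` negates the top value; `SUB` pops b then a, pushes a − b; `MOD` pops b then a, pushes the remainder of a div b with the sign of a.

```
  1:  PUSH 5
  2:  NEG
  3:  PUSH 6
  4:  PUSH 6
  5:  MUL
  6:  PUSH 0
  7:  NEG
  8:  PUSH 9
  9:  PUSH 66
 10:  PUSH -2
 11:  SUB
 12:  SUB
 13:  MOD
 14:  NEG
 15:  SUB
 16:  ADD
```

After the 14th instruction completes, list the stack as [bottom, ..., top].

PUSH 5  -> [5]
NEG     -> [-5]
PUSH 6  -> [-5, 6]
PUSH 6  -> [-5, 6, 6]
MUL     -> [-5, 36]
PUSH 0  -> [-5, 36, 0]
NEG     -> [-5, 36, 0]
PUSH 9  -> [-5, 36, 0, 9]
PUSH 66 -> [-5, 36, 0, 9, 66]
PUSH -2 -> [-5, 36, 0, 9, 66, -2]
SUB     -> [-5, 36, 0, 9, 68]
SUB     -> [-5, 36, 0, -59]
MOD     -> [-5, 36, 0]
NEG     -> [-5, 36, 0]

[-5, 36, 0]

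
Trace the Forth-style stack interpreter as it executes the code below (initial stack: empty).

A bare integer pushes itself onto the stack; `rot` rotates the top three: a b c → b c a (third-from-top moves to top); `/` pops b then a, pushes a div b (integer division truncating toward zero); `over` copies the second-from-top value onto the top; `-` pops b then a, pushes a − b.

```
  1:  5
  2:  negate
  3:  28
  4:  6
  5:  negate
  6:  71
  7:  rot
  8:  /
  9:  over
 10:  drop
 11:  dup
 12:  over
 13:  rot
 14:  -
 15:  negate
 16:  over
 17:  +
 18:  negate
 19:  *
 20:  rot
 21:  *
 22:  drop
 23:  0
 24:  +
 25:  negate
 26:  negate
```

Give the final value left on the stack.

-6

5      -> 5
negate -> -5
28     -> -5 28
6      -> -5 28 6
negate -> -5 28 -6
71     -> -5 28 -6 71
rot    -> -5 -6 71 28
/      -> -5 -6 2
over   -> -5 -6 2 -6
drop   -> -5 -6 2
dup    -> -5 -6 2 2
over   -> -5 -6 2 2 2
rot    -> -5 -6 2 2 2
-      -> -5 -6 2 0
negate -> -5 -6 2 0
over   -> -5 -6 2 0 2
+      -> -5 -6 2 2
negate -> -5 -6 2 -2
*      -> -5 -6 -4
rot    -> -6 -4 -5
*      -> -6 20
drop   -> -6
0      -> -6 0
+      -> -6
negate -> 6
negate -> -6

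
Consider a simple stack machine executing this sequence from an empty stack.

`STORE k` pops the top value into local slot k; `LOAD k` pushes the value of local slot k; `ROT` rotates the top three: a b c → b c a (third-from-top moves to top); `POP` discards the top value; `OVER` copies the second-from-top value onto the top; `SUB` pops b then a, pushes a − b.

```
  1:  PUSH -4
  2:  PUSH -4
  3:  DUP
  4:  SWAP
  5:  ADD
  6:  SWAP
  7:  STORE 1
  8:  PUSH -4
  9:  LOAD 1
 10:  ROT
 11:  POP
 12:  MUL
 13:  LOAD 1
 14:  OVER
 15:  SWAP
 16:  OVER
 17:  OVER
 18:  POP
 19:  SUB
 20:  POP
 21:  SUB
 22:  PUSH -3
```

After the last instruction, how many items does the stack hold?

PUSH -4  -4
PUSH -4  -4 -4
DUP      -4 -4 -4
SWAP     -4 -4 -4
ADD      -4 -8
SWAP     -8 -4
STORE 1  -8
PUSH -4  -8 -4
LOAD 1   -8 -4 -4
ROT      -4 -4 -8
POP      -4 -4
MUL      16
LOAD 1   16 -4
OVER     16 -4 16
SWAP     16 16 -4
OVER     16 16 -4 16
OVER     16 16 -4 16 -4
POP      16 16 -4 16
SUB      16 16 -20
POP      16 16
SUB      0
PUSH -3  0 -3

2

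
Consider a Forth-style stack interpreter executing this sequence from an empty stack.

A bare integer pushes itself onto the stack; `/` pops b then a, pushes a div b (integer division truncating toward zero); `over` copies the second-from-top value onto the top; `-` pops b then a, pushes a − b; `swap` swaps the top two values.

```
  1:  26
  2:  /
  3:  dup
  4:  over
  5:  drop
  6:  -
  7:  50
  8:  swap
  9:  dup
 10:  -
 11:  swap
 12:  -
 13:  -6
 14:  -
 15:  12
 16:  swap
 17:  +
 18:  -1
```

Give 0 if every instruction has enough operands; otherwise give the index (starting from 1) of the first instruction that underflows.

2

26  [26]
/  — needs 2 operands, stack has 1 → underflow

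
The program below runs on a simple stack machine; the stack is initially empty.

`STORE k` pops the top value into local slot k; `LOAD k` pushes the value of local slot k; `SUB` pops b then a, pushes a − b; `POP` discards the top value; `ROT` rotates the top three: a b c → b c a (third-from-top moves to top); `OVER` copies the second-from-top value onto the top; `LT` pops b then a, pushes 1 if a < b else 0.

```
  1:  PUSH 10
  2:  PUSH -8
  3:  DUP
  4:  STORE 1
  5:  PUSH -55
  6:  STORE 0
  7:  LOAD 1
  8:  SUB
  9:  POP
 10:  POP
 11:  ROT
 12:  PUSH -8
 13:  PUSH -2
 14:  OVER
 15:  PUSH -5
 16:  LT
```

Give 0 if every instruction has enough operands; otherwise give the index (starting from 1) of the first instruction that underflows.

11

PUSH 10   10
PUSH -8   10 -8
DUP       10 -8 -8
STORE 1   10 -8
PUSH -55  10 -8 -55
STORE 0   10 -8
LOAD 1    10 -8 -8
SUB       10 0
POP       10
POP       (empty)
ROT  — needs 3 operands, stack has 0 → underflow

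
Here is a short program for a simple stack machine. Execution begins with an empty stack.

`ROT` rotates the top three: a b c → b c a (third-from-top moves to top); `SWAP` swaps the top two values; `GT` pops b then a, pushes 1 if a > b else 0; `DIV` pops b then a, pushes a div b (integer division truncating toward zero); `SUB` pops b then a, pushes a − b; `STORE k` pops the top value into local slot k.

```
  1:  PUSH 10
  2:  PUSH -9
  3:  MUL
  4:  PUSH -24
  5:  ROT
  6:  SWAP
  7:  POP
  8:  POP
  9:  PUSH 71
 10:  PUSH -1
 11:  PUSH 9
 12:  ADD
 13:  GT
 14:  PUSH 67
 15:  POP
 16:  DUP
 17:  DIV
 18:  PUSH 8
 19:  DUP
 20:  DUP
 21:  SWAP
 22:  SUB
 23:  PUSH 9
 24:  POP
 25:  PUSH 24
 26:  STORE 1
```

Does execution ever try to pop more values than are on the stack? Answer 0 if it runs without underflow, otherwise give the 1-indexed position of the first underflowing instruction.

5

PUSH 10   10
PUSH -9   10 -9
MUL       -90
PUSH -24  -90 -24
ROT  — needs 3 operands, stack has 2 → underflow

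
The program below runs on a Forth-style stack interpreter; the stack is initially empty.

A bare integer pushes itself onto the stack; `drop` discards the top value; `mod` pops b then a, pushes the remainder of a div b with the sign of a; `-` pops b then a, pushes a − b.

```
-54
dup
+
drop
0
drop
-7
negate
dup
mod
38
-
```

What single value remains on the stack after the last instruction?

-38

-54     -54
dup     -54 -54
+       -108
drop    (empty)
0       0
drop    (empty)
-7      -7
negate  7
dup     7 7
mod     0
38      0 38
-       -38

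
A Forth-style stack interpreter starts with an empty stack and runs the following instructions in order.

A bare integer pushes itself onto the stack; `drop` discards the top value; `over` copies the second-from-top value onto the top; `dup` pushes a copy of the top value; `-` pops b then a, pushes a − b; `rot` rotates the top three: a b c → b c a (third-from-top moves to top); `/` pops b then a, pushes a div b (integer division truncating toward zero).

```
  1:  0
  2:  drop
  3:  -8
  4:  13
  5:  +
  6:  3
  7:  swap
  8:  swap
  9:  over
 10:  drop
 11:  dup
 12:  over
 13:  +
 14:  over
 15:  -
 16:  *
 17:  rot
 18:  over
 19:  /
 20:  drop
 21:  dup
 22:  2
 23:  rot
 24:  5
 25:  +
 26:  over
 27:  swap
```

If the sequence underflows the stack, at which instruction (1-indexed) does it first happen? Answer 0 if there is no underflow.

0    → 0
drop → (empty)
-8   → -8
13   → -8 13
+    → 5
3    → 5 3
swap → 3 5
swap → 5 3
over → 5 3 5
drop → 5 3
dup  → 5 3 3
over → 5 3 3 3
+    → 5 3 6
over → 5 3 6 3
-    → 5 3 3
*    → 5 9
rot  — needs 3 operands, stack has 2 → underflow

17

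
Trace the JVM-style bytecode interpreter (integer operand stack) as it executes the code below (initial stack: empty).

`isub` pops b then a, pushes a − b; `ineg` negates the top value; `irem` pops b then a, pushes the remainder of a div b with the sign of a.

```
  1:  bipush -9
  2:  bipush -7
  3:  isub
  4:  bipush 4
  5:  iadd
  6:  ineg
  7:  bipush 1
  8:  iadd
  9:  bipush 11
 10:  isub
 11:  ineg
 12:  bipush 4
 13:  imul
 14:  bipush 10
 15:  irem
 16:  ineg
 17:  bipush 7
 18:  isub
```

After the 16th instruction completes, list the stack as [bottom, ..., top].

[-8]

bipush -9  -9
bipush -7  -9 -7
isub       -2
bipush 4   -2 4
iadd       2
ineg       -2
bipush 1   -2 1
iadd       -1
bipush 11  -1 11
isub       -12
ineg       12
bipush 4   12 4
imul       48
bipush 10  48 10
irem       8
ineg       -8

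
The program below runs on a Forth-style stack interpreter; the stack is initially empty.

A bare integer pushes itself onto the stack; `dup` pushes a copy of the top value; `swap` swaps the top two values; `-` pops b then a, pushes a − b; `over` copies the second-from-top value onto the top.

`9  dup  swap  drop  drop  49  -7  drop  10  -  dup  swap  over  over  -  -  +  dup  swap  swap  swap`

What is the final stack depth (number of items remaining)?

9     [9]
dup   [9, 9]
swap  [9, 9]
drop  [9]
drop  []
49    [49]
-7    [49, -7]
drop  [49]
10    [49, 10]
-     [39]
dup   [39, 39]
swap  [39, 39]
over  [39, 39, 39]
over  [39, 39, 39, 39]
-     [39, 39, 0]
-     [39, 39]
+     [78]
dup   [78, 78]
swap  [78, 78]
swap  [78, 78]
swap  [78, 78]

2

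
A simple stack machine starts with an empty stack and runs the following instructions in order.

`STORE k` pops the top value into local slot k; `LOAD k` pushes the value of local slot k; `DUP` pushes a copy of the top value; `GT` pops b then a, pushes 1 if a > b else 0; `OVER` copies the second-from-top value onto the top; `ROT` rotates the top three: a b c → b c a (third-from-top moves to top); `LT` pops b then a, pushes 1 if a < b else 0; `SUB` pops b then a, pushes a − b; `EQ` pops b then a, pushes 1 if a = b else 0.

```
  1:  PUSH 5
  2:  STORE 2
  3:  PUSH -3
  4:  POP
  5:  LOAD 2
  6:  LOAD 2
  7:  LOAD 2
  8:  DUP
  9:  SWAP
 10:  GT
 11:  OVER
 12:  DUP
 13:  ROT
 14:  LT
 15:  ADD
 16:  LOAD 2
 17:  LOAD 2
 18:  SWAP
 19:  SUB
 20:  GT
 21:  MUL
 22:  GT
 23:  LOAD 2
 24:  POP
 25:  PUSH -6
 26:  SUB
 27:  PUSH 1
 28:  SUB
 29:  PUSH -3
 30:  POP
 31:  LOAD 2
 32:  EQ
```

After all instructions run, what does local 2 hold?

PUSH 5   [5]
STORE 2  []
PUSH -3  [-3]
POP      []
LOAD 2   [5]
LOAD 2   [5, 5]
LOAD 2   [5, 5, 5]
DUP      [5, 5, 5, 5]
SWAP     [5, 5, 5, 5]
GT       [5, 5, 0]
OVER     [5, 5, 0, 5]
DUP      [5, 5, 0, 5, 5]
ROT      [5, 5, 5, 5, 0]
LT       [5, 5, 5, 0]
ADD      [5, 5, 5]
LOAD 2   [5, 5, 5, 5]
LOAD 2   [5, 5, 5, 5, 5]
SWAP     [5, 5, 5, 5, 5]
SUB      [5, 5, 5, 0]
GT       [5, 5, 1]
MUL      [5, 5]
GT       [0]
LOAD 2   [0, 5]
POP      [0]
PUSH -6  [0, -6]
SUB      [6]
PUSH 1   [6, 1]
SUB      [5]
PUSH -3  [5, -3]
POP      [5]
LOAD 2   [5, 5]
EQ       [1]

5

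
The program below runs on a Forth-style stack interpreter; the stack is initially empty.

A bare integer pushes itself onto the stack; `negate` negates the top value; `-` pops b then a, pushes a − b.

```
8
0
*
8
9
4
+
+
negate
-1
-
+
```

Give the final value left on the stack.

8      : 8
0      : 8 0
*      : 0
8      : 0 8
9      : 0 8 9
4      : 0 8 9 4
+      : 0 8 13
+      : 0 21
negate : 0 -21
-1     : 0 -21 -1
-      : 0 -20
+      : -20

-20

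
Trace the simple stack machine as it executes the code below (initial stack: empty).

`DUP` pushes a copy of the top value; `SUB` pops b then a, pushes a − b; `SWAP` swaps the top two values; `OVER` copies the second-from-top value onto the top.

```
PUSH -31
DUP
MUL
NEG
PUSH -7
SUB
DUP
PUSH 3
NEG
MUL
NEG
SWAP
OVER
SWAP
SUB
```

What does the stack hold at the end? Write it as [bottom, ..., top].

[-2862, -1908]

PUSH -31  [-31]
DUP       [-31, -31]
MUL       [961]
NEG       [-961]
PUSH -7   [-961, -7]
SUB       [-954]
DUP       [-954, -954]
PUSH 3    [-954, -954, 3]
NEG       [-954, -954, -3]
MUL       [-954, 2862]
NEG       [-954, -2862]
SWAP      [-2862, -954]
OVER      [-2862, -954, -2862]
SWAP      [-2862, -2862, -954]
SUB       [-2862, -1908]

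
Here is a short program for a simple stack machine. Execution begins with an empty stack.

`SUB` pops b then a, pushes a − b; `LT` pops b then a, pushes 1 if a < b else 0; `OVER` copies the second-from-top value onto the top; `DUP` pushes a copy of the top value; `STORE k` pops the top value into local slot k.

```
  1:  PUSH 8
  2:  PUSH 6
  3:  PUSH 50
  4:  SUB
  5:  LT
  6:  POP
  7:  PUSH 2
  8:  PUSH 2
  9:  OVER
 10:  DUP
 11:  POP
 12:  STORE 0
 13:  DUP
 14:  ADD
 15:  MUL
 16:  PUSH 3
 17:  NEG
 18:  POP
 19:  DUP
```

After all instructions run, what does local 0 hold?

2

PUSH 8  → 8
PUSH 6  → 8 6
PUSH 50 → 8 6 50
SUB     → 8 -44
LT      → 0
POP     → (empty)
PUSH 2  → 2
PUSH 2  → 2 2
OVER    → 2 2 2
DUP     → 2 2 2 2
POP     → 2 2 2
STORE 0 → 2 2
DUP     → 2 2 2
ADD     → 2 4
MUL     → 8
PUSH 3  → 8 3
NEG     → 8 -3
POP     → 8
DUP     → 8 8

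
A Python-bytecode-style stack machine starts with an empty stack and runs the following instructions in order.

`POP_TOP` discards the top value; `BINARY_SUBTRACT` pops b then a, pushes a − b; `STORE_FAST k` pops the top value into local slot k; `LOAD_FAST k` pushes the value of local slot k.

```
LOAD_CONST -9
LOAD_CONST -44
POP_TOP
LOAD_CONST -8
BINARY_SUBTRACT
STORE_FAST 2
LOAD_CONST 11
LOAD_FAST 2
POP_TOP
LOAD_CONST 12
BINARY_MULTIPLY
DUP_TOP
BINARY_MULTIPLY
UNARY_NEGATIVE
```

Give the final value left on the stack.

-17424

LOAD_CONST -9   : -9
LOAD_CONST -44  : -9 -44
POP_TOP         : -9
LOAD_CONST -8   : -9 -8
BINARY_SUBTRACT : -1
STORE_FAST 2    : (empty)
LOAD_CONST 11   : 11
LOAD_FAST 2     : 11 -1
POP_TOP         : 11
LOAD_CONST 12   : 11 12
BINARY_MULTIPLY : 132
DUP_TOP         : 132 132
BINARY_MULTIPLY : 17424
UNARY_NEGATIVE  : -17424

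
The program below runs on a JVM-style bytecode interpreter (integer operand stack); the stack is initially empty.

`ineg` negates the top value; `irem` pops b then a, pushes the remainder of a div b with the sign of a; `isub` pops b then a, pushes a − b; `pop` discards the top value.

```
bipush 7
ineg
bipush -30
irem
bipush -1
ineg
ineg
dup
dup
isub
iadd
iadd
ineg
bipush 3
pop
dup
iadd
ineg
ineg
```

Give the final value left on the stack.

16

bipush 7   : [7]
ineg       : [-7]
bipush -30 : [-7, -30]
irem       : [-7]
bipush -1  : [-7, -1]
ineg       : [-7, 1]
ineg       : [-7, -1]
dup        : [-7, -1, -1]
dup        : [-7, -1, -1, -1]
isub       : [-7, -1, 0]
iadd       : [-7, -1]
iadd       : [-8]
ineg       : [8]
bipush 3   : [8, 3]
pop        : [8]
dup        : [8, 8]
iadd       : [16]
ineg       : [-16]
ineg       : [16]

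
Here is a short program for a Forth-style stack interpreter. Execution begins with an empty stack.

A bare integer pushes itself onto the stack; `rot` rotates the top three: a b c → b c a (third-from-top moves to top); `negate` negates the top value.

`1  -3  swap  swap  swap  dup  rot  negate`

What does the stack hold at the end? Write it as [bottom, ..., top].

1       1
-3      1 -3
swap    -3 1
swap    1 -3
swap    -3 1
dup     -3 1 1
rot     1 1 -3
negate  1 1 3

[1, 1, 3]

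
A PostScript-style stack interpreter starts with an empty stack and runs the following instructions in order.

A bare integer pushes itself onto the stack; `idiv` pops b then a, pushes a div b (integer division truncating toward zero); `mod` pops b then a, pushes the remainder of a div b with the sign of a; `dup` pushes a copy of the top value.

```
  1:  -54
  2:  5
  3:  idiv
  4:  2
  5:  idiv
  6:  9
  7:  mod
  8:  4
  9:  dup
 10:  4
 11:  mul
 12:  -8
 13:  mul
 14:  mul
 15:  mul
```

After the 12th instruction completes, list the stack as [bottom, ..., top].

-54  -> -54
5    -> -54 5
idiv -> -10
2    -> -10 2
idiv -> -5
9    -> -5 9
mod  -> -5
4    -> -5 4
dup  -> -5 4 4
4    -> -5 4 4 4
mul  -> -5 4 16
-8   -> -5 4 16 -8

[-5, 4, 16, -8]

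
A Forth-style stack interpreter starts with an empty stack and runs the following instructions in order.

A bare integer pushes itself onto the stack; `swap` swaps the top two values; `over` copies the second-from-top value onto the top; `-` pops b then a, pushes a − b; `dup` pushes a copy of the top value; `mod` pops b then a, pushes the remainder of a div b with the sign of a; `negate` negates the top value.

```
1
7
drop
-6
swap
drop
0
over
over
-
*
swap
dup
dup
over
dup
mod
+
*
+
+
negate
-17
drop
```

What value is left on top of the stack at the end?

1       [1]
7       [1, 7]
drop    [1]
-6      [1, -6]
swap    [-6, 1]
drop    [-6]
0       [-6, 0]
over    [-6, 0, -6]
over    [-6, 0, -6, 0]
-       [-6, 0, -6]
*       [-6, 0]
swap    [0, -6]
dup     [0, -6, -6]
dup     [0, -6, -6, -6]
over    [0, -6, -6, -6, -6]
dup     [0, -6, -6, -6, -6, -6]
mod     [0, -6, -6, -6, 0]
+       [0, -6, -6, -6]
*       [0, -6, 36]
+       [0, 30]
+       [30]
negate  [-30]
-17     [-30, -17]
drop    [-30]

-30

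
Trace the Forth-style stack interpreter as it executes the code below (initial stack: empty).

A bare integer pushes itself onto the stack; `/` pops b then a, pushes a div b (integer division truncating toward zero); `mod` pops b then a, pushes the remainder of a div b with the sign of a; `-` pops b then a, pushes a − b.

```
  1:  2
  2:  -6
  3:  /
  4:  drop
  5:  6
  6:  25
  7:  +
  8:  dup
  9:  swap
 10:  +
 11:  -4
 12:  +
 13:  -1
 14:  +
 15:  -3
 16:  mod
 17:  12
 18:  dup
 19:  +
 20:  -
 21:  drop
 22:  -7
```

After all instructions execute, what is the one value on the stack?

2    → 2
-6   → 2 -6
/    → 0
drop → (empty)
6    → 6
25   → 6 25
+    → 31
dup  → 31 31
swap → 31 31
+    → 62
-4   → 62 -4
+    → 58
-1   → 58 -1
+    → 57
-3   → 57 -3
mod  → 0
12   → 0 12
dup  → 0 12 12
+    → 0 24
-    → -24
drop → (empty)
-7   → -7

-7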